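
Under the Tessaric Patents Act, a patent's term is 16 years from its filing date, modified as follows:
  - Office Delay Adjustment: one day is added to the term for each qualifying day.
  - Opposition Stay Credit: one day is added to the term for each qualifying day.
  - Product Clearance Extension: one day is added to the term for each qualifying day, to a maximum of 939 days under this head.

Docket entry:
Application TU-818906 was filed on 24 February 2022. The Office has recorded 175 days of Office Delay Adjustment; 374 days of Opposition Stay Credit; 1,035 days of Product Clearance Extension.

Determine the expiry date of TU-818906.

Base term: filing date + 16 years → 24 February 2038.
Office Delay Adjustment: +175 days → 18 August 2038.
Opposition Stay Credit: +374 days → 27 August 2039.
Product Clearance Extension: 1035 days claimed exceeds the 939-day cap, so +939 days → 23 March 2042.

March 23, 2042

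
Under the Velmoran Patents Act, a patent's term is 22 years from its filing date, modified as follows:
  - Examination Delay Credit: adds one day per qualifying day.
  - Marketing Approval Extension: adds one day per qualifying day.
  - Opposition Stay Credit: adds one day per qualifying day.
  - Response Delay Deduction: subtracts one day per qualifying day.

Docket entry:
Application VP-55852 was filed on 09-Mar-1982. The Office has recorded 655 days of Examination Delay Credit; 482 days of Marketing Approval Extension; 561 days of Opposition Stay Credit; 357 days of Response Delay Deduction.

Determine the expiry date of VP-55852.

2007-11-10

Base term: filing date + 22 years → 9 March 2004.
Examination Delay Credit: +655 days → 24 December 2005.
Marketing Approval Extension: +482 days → 20 April 2007.
Opposition Stay Credit: +561 days → 1 November 2008.
Response Delay Deduction: −357 days → 10 November 2007.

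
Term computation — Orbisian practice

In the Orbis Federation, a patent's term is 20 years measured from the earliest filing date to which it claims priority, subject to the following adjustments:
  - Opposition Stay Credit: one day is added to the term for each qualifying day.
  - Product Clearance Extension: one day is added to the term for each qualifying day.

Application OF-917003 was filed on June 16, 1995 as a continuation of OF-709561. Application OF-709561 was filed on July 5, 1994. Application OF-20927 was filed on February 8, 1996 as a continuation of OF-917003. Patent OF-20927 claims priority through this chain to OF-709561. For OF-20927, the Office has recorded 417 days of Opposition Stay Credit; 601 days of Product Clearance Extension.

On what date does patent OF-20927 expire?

April 18, 2017

Earliest priority filing: 5 July 1994.
Base term: 5 July 1994 + 20 years → 5 July 2014.
Opposition Stay Credit: +417 days → 26 August 2015.
Product Clearance Extension: +601 days → 18 April 2017.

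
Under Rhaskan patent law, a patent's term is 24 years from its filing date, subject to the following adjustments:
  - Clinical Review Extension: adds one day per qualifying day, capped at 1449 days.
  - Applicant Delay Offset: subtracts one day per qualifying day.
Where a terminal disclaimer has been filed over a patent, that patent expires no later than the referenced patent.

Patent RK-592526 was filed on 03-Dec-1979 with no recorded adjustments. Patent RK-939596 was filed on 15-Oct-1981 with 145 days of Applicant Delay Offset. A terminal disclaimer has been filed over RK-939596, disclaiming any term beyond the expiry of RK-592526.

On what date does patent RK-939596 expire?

2003-12-03

Natural term of RK-939596:
  Base: filing + 24 years → 15 October 2005.
  Applicant Delay Offset: −145 days → 23 May 2005.
Expiry of referenced patent RK-592526:
  Base: filing + 24 years → 3 December 2003.
Terminal disclaimer: RK-939596 expires on the earlier of 23 May 2005 and 3 December 2003.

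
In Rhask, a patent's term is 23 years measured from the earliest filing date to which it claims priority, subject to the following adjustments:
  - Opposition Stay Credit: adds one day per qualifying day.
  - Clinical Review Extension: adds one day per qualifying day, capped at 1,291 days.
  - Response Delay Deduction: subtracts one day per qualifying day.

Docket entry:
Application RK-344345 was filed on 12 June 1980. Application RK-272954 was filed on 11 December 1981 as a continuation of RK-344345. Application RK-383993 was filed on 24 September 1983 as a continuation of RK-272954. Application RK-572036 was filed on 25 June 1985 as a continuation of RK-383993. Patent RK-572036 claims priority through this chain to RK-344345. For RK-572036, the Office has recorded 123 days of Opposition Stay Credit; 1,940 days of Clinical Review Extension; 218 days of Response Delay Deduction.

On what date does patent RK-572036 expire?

2006-09-20

Earliest priority filing: 12 June 1980.
Base term: 12 June 1980 + 23 years → 12 June 2003.
Opposition Stay Credit: +123 days → 13 October 2003.
Clinical Review Extension: 1940 days claimed exceeds the 1291-day cap, so +1291 days → 26 April 2007.
Response Delay Deduction: −218 days → 20 September 2006.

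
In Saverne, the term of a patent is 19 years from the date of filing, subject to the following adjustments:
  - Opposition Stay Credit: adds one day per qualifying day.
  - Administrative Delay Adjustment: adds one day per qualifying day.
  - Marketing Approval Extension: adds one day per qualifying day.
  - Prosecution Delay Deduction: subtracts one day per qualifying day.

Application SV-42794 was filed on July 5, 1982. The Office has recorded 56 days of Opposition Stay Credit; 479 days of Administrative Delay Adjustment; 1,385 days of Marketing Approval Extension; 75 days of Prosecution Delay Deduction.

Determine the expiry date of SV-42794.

July 24, 2006

Base term: filing date + 19 years → 5 July 2001.
Opposition Stay Credit: +56 days → 30 August 2001.
Administrative Delay Adjustment: +479 days → 22 December 2002.
Marketing Approval Extension: +1385 days → 7 October 2006.
Prosecution Delay Deduction: −75 days → 24 July 2006.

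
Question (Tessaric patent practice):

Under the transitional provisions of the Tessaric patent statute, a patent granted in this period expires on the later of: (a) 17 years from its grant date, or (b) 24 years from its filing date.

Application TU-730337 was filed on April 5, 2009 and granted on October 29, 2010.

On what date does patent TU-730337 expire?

(a) grant + 17 years → 29 October 2027.
(b) filing + 24 years → 5 April 2033.
Later of the two: 5 April 2033.

2033-04-05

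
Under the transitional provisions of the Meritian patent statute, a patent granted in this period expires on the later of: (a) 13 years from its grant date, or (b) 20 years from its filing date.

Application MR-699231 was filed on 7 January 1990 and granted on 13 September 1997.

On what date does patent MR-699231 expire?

(a) grant + 13 years → 13 September 2010.
(b) filing + 20 years → 7 January 2010.
Later of the two: 13 September 2010.

September 13, 2010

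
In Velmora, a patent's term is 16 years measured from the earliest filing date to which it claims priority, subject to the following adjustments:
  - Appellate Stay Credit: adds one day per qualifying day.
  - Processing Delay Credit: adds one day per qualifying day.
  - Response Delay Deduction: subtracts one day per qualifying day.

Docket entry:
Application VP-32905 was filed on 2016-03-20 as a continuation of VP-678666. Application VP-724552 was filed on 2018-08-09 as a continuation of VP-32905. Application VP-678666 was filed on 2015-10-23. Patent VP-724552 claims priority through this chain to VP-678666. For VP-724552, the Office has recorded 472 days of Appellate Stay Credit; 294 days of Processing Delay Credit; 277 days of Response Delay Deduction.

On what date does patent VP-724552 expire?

Earliest priority filing: 23 October 2015.
Base term: 23 October 2015 + 16 years → 23 October 2031.
Appellate Stay Credit: +472 days → 6 February 2033.
Processing Delay Credit: +294 days → 27 November 2033.
Response Delay Deduction: −277 days → 23 February 2033.

February 23, 2033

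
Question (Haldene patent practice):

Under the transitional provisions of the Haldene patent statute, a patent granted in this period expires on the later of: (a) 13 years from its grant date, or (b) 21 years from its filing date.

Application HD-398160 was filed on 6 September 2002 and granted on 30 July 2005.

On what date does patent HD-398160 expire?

(a) grant + 13 years → 30 July 2018.
(b) filing + 21 years → 6 September 2023.
Later of the two: 6 September 2023.

2023-09-06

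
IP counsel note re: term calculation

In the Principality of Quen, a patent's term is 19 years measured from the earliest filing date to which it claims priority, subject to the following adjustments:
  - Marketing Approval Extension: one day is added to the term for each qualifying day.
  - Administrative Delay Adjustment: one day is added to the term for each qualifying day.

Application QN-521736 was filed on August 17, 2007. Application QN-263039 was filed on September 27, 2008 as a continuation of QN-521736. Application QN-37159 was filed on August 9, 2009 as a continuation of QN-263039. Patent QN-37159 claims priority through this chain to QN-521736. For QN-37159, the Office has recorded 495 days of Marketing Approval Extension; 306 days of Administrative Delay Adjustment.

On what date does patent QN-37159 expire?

Earliest priority filing: 17 August 2007.
Base term: 17 August 2007 + 19 years → 17 August 2026.
Marketing Approval Extension: +495 days → 25 December 2027.
Administrative Delay Adjustment: +306 days → 26 October 2028.

October 26, 2028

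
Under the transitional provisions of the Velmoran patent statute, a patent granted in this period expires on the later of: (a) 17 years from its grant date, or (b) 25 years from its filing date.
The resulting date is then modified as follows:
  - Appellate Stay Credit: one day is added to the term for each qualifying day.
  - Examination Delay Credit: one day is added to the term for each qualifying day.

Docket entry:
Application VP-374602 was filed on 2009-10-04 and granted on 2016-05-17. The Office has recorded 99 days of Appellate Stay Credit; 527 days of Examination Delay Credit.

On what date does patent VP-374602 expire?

(a) grant + 17 years → 17 May 2033.
(b) filing + 25 years → 4 October 2034.
Later of the two: 4 October 2034.
Appellate Stay Credit: +99 days → 11 January 2035.
Examination Delay Credit: +527 days → 21 June 2036.

June 21, 2036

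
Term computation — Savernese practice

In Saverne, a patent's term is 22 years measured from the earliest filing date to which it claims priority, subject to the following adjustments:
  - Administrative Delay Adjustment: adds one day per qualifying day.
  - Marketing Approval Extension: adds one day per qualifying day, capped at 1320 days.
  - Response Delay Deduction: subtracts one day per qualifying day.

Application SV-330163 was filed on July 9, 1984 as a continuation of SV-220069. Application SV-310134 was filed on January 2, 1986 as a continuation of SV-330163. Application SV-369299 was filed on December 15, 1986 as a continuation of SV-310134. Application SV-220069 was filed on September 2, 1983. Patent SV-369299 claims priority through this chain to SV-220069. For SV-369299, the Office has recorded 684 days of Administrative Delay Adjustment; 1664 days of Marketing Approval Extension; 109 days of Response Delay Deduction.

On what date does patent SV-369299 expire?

November 10, 2010

Earliest priority filing: 2 September 1983.
Base term: 2 September 1983 + 22 years → 2 September 2005.
Administrative Delay Adjustment: +684 days → 18 July 2007.
Marketing Approval Extension: 1664 days claimed exceeds the 1320-day cap, so +1320 days → 27 February 2011.
Response Delay Deduction: −109 days → 10 November 2010.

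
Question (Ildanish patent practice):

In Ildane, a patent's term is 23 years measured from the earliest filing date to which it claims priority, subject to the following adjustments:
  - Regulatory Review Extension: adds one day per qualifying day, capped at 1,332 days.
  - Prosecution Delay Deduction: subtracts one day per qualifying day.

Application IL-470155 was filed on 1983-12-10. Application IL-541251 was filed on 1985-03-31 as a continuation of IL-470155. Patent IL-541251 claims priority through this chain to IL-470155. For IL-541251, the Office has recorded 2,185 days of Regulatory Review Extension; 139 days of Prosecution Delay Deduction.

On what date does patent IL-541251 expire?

March 17, 2010

Earliest priority filing: 10 December 1983.
Base term: 10 December 1983 + 23 years → 10 December 2006.
Regulatory Review Extension: 2185 days claimed exceeds the 1332-day cap, so +1332 days → 3 August 2010.
Prosecution Delay Deduction: −139 days → 17 March 2010.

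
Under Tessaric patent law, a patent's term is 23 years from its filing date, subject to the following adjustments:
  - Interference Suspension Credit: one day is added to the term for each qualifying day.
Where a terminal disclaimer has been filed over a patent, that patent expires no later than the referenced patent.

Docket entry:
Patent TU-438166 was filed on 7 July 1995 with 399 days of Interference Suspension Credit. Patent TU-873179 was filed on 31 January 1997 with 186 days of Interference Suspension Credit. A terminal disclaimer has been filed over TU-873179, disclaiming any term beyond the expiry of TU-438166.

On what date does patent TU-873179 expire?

August 10, 2019

Natural term of TU-873179:
  Base: filing + 23 years → 31 January 2020.
  Interference Suspension Credit: +186 days → 4 August 2020.
Expiry of referenced patent TU-438166:
  Base: filing + 23 years → 7 July 2018.
  Interference Suspension Credit: +399 days → 10 August 2019.
Terminal disclaimer: TU-873179 expires on the earlier of 4 August 2020 and 10 August 2019.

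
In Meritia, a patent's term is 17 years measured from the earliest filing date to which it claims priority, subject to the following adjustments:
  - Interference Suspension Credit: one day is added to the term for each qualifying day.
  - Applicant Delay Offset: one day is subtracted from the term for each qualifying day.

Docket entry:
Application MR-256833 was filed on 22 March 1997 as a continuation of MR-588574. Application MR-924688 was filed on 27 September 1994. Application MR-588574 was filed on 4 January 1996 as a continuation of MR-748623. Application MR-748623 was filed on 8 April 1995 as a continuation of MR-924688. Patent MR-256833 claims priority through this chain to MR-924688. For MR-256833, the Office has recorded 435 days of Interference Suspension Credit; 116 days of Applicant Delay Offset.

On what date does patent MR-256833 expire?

Earliest priority filing: 27 September 1994.
Base term: 27 September 1994 + 17 years → 27 September 2011.
Interference Suspension Credit: +435 days → 5 December 2012.
Applicant Delay Offset: −116 days → 11 August 2012.

August 11, 2012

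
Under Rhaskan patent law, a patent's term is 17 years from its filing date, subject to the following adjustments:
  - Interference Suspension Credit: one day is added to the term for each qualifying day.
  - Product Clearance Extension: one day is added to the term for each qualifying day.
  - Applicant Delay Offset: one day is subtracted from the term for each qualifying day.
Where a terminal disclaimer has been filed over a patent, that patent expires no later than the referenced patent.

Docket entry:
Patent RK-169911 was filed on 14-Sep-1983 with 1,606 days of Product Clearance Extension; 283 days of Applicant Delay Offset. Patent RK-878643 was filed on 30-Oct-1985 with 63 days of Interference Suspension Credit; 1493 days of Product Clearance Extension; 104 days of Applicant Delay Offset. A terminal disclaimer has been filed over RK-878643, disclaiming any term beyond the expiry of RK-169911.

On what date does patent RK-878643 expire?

Natural term of RK-878643:
  Base: filing + 17 years → 30 October 2002.
  Interference Suspension Credit: +63 days → 1 January 2003.
  Product Clearance Extension: +1493 days → 2 February 2007.
  Applicant Delay Offset: −104 days → 21 October 2006.
Expiry of referenced patent RK-169911:
  Base: filing + 17 years → 14 September 2000.
  Product Clearance Extension: +1606 days → 6 February 2005.
  Applicant Delay Offset: −283 days → 29 April 2004.
Terminal disclaimer: RK-878643 expires on the earlier of 21 October 2006 and 29 April 2004.

April 29, 2004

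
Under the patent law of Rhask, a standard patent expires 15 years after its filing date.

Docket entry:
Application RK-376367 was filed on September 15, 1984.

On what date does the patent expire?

Filing date + 15 years → 15 September 1999.

1999-09-15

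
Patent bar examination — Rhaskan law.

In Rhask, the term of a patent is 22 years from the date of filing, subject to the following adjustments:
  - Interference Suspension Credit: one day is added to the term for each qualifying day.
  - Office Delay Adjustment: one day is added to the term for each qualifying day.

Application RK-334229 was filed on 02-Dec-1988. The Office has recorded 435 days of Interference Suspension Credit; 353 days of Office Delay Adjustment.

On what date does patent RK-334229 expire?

January 28, 2013

Base term: filing date + 22 years → 2 December 2010.
Interference Suspension Credit: +435 days → 10 February 2012.
Office Delay Adjustment: +353 days → 28 January 2013.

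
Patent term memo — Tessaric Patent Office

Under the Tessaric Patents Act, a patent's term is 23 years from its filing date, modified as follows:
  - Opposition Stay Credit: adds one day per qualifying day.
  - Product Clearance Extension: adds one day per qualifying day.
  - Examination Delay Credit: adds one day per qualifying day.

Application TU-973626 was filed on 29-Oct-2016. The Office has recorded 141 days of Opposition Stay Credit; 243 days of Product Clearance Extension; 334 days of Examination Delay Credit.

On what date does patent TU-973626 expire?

Base term: filing date + 23 years → 29 October 2039.
Opposition Stay Credit: +141 days → 18 March 2040.
Product Clearance Extension: +243 days → 16 November 2040.
Examination Delay Credit: +334 days → 16 October 2041.

2041-10-16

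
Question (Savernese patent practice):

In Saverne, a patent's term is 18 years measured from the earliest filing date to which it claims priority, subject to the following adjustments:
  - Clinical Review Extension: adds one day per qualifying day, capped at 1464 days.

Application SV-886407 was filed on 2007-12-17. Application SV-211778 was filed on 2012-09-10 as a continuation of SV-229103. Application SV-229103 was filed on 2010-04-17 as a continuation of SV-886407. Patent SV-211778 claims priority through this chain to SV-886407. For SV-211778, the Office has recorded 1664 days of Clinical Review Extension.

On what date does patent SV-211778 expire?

2029-12-20

Earliest priority filing: 17 December 2007.
Base term: 17 December 2007 + 18 years → 17 December 2025.
Clinical Review Extension: 1664 days claimed exceeds the 1464-day cap, so +1464 days → 20 December 2029.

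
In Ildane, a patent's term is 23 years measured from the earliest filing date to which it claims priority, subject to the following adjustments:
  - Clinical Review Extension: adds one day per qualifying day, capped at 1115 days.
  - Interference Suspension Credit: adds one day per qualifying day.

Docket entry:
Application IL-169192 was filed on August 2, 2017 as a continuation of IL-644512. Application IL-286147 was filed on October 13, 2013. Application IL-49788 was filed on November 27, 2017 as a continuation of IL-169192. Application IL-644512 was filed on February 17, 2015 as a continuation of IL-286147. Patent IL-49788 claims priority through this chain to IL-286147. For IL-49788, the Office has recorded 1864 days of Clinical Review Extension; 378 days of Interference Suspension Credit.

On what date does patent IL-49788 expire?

November 14, 2040

Earliest priority filing: 13 October 2013.
Base term: 13 October 2013 + 23 years → 13 October 2036.
Clinical Review Extension: 1864 days claimed exceeds the 1115-day cap, so +1115 days → 2 November 2039.
Interference Suspension Credit: +378 days → 14 November 2040.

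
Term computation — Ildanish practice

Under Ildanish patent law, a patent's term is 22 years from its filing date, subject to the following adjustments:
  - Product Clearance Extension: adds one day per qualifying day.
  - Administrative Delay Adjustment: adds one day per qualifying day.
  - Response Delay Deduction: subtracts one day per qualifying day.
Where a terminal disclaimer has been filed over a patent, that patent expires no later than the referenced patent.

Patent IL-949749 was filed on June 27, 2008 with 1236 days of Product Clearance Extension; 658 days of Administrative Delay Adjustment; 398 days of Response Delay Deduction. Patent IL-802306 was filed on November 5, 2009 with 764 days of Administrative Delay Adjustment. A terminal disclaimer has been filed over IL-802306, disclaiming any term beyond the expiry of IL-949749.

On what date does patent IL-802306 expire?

December 8, 2033

Natural term of IL-802306:
  Base: filing + 22 years → 5 November 2031.
  Administrative Delay Adjustment: +764 days → 8 December 2033.
Expiry of referenced patent IL-949749:
  Base: filing + 22 years → 27 June 2030.
  Product Clearance Extension: +1236 days → 14 November 2033.
  Administrative Delay Adjustment: +658 days → 3 September 2035.
  Response Delay Deduction: −398 days → 1 August 2034.
Terminal disclaimer: IL-802306 expires on the earlier of 8 December 2033 and 1 August 2034.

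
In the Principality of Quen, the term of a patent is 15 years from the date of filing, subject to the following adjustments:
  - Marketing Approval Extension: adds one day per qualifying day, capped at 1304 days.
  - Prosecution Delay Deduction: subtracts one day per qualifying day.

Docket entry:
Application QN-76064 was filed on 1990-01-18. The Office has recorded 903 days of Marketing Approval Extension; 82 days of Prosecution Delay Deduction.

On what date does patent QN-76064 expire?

Base term: filing date + 15 years → 18 January 2005.
Marketing Approval Extension: 903 days (within the 1304-day cap) → +903 days → 10 July 2007.
Prosecution Delay Deduction: −82 days → 19 April 2007.

April 19, 2007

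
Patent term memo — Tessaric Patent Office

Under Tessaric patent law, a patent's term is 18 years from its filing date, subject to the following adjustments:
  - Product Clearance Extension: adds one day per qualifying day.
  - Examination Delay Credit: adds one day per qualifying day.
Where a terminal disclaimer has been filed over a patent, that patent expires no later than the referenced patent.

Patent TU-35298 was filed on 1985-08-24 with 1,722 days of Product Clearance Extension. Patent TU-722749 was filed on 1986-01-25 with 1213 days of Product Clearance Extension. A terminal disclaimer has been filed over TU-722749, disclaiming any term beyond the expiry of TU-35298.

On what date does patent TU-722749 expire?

Natural term of TU-722749:
  Base: filing + 18 years → 25 January 2004.
  Product Clearance Extension: +1213 days → 22 May 2007.
Expiry of referenced patent TU-35298:
  Base: filing + 18 years → 24 August 2003.
  Product Clearance Extension: +1722 days → 11 May 2008.
Terminal disclaimer: TU-722749 expires on the earlier of 22 May 2007 and 11 May 2008.

2007-05-22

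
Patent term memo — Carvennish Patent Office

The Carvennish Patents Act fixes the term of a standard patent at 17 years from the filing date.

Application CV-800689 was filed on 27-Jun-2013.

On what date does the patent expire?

Filing date + 17 years → 27 June 2030.

2030-06-27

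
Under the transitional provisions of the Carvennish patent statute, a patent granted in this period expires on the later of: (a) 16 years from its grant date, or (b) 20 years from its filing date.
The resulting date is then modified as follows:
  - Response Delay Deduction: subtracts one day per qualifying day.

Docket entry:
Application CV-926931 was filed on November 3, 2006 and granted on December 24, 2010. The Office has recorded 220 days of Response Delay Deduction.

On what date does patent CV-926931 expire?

2026-05-18

(a) grant + 16 years → 24 December 2026.
(b) filing + 20 years → 3 November 2026.
Later of the two: 24 December 2026.
Response Delay Deduction: −220 days → 18 May 2026.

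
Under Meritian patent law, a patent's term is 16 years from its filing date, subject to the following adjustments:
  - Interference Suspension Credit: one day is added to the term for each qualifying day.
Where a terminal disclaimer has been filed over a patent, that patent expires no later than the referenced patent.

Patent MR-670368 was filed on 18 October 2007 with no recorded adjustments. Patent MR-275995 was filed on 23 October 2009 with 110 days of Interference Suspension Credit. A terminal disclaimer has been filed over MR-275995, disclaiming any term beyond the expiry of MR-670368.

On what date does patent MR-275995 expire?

Natural term of MR-275995:
  Base: filing + 16 years → 23 October 2025.
  Interference Suspension Credit: +110 days → 10 February 2026.
Expiry of referenced patent MR-670368:
  Base: filing + 16 years → 18 October 2023.
Terminal disclaimer: MR-275995 expires on the earlier of 10 February 2026 and 18 October 2023.

2023-10-18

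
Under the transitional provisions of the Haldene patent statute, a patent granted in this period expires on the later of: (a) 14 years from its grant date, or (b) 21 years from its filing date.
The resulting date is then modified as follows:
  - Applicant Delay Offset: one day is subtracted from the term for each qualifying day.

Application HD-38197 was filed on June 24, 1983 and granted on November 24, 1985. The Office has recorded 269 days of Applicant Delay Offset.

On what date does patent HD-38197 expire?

(a) grant + 14 years → 24 November 1999.
(b) filing + 21 years → 24 June 2004.
Later of the two: 24 June 2004.
Applicant Delay Offset: −269 days → 29 September 2003.

2003-09-29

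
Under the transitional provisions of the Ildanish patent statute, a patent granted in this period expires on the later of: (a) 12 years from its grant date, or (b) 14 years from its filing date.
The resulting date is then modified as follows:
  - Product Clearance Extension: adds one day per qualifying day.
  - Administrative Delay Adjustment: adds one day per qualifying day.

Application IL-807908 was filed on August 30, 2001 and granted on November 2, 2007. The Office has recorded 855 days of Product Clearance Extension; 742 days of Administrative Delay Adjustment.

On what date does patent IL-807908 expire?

(a) grant + 12 years → 2 November 2019.
(b) filing + 14 years → 30 August 2015.
Later of the two: 2 November 2019.
Product Clearance Extension: +855 days → 6 March 2022.
Administrative Delay Adjustment: +742 days → 17 March 2024.

2024-03-17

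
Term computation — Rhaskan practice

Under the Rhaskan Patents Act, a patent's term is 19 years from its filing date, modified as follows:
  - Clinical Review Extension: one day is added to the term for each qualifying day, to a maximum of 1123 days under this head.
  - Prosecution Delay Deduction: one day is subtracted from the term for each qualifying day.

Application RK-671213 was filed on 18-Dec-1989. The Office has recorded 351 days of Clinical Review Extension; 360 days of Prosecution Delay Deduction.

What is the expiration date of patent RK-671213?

December 9, 2008

Base term: filing date + 19 years → 18 December 2008.
Clinical Review Extension: 351 days (within the 1123-day cap) → +351 days → 4 December 2009.
Prosecution Delay Deduction: −360 days → 9 December 2008.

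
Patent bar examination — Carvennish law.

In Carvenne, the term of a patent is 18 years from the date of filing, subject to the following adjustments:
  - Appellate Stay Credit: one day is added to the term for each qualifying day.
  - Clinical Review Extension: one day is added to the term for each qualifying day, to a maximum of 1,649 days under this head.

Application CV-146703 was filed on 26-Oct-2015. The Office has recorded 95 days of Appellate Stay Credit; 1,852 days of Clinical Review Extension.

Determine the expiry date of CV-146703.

August 5, 2038

Base term: filing date + 18 years → 26 October 2033.
Appellate Stay Credit: +95 days → 29 January 2034.
Clinical Review Extension: 1852 days claimed exceeds the 1649-day cap, so +1649 days → 5 August 2038.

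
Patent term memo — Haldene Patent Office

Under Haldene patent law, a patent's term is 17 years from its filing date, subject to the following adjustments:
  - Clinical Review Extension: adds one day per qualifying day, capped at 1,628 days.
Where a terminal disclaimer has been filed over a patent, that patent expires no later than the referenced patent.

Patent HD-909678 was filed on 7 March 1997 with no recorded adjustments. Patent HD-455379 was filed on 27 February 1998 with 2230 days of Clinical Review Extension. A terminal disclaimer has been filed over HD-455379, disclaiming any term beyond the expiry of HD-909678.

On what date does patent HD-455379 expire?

March 7, 2014

Natural term of HD-455379:
  Base: filing + 17 years → 27 February 2015.
  Clinical Review Extension: 2230 days claimed exceeds the 1628-day cap, so +1628 days → 13 August 2019.
Expiry of referenced patent HD-909678:
  Base: filing + 17 years → 7 March 2014.
Terminal disclaimer: HD-455379 expires on the earlier of 13 August 2019 and 7 March 2014.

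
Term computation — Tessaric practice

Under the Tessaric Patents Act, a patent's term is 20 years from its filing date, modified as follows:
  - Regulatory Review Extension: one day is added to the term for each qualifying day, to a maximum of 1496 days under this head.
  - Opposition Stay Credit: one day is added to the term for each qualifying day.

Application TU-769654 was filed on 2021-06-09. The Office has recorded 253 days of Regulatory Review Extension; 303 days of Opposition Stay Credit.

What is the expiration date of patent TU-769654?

2042-12-17

Base term: filing date + 20 years → 9 June 2041.
Regulatory Review Extension: 253 days (within the 1496-day cap) → +253 days → 17 February 2042.
Opposition Stay Credit: +303 days → 17 December 2042.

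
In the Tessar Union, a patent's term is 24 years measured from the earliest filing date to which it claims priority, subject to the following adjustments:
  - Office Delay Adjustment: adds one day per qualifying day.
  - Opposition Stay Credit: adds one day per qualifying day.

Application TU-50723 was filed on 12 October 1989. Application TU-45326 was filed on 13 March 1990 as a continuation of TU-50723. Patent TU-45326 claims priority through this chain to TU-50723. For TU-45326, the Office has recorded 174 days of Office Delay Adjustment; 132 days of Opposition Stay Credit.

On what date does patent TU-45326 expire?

Earliest priority filing: 12 October 1989.
Base term: 12 October 1989 + 24 years → 12 October 2013.
Office Delay Adjustment: +174 days → 4 April 2014.
Opposition Stay Credit: +132 days → 14 August 2014.

2014-08-14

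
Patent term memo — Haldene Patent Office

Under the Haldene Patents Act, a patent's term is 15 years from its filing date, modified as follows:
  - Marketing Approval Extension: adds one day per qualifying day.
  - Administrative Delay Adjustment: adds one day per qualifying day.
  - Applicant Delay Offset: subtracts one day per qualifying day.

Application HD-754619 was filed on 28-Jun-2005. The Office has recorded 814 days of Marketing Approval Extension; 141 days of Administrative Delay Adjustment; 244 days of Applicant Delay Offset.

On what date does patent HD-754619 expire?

2022-06-09

Base term: filing date + 15 years → 28 June 2020.
Marketing Approval Extension: +814 days → 20 September 2022.
Administrative Delay Adjustment: +141 days → 8 February 2023.
Applicant Delay Offset: −244 days → 9 June 2022.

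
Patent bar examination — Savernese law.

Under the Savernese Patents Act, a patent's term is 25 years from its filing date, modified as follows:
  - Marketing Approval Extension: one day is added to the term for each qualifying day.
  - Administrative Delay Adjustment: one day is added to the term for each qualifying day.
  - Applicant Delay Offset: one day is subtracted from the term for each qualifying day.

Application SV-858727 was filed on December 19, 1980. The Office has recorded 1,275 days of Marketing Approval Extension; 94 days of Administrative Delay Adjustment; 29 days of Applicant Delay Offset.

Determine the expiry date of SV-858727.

2009-08-20

Base term: filing date + 25 years → 19 December 2005.
Marketing Approval Extension: +1275 days → 16 June 2009.
Administrative Delay Adjustment: +94 days → 18 September 2009.
Applicant Delay Offset: −29 days → 20 August 2009.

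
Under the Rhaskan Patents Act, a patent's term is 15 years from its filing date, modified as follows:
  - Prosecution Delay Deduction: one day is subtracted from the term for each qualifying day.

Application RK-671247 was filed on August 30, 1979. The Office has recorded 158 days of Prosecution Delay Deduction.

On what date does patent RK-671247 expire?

March 25, 1994

Base term: filing date + 15 years → 30 August 1994.
Prosecution Delay Deduction: −158 days → 25 March 1994.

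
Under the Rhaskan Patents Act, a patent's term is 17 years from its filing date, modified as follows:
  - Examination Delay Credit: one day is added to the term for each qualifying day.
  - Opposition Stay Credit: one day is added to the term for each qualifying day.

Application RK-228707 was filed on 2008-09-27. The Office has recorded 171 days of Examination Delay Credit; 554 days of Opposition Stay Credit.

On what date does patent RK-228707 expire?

2027-09-22

Base term: filing date + 17 years → 27 September 2025.
Examination Delay Credit: +171 days → 17 March 2026.
Opposition Stay Credit: +554 days → 22 September 2027.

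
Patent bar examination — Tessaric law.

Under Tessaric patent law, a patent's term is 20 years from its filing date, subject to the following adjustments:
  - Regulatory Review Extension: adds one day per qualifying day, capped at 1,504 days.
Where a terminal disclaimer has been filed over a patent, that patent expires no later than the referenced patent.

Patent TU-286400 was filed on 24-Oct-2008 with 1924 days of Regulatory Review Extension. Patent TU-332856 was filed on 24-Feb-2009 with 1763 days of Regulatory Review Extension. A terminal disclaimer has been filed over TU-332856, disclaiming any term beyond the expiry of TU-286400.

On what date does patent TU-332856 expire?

December 6, 2032

Natural term of TU-332856:
  Base: filing + 20 years → 24 February 2029.
  Regulatory Review Extension: 1763 days claimed exceeds the 1504-day cap, so +1504 days → 8 April 2033.
Expiry of referenced patent TU-286400:
  Base: filing + 20 years → 24 October 2028.
  Regulatory Review Extension: 1924 days claimed exceeds the 1504-day cap, so +1504 days → 6 December 2032.
Terminal disclaimer: TU-332856 expires on the earlier of 8 April 2033 and 6 December 2032.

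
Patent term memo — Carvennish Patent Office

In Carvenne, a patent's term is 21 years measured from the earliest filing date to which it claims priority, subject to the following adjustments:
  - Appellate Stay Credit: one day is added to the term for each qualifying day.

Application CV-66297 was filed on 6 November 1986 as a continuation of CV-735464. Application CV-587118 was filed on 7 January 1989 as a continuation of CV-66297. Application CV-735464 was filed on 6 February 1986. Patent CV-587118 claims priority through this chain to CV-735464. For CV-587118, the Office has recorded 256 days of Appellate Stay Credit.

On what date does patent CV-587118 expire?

October 20, 2007

Earliest priority filing: 6 February 1986.
Base term: 6 February 1986 + 21 years → 6 February 2007.
Appellate Stay Credit: +256 days → 20 October 2007.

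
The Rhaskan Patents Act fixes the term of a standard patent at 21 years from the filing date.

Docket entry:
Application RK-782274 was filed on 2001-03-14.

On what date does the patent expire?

Filing date + 21 years → 14 March 2022.

2022-03-14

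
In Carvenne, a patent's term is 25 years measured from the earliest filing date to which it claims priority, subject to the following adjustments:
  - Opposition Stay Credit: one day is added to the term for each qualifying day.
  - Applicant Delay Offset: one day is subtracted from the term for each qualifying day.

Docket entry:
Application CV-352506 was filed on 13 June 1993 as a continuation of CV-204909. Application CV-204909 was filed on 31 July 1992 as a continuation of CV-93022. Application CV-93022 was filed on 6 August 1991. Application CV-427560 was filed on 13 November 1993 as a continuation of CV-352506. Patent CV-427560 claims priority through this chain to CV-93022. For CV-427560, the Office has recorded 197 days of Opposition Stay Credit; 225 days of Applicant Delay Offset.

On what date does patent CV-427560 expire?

July 9, 2016

Earliest priority filing: 6 August 1991.
Base term: 6 August 1991 + 25 years → 6 August 2016.
Opposition Stay Credit: +197 days → 19 February 2017.
Applicant Delay Offset: −225 days → 9 July 2016.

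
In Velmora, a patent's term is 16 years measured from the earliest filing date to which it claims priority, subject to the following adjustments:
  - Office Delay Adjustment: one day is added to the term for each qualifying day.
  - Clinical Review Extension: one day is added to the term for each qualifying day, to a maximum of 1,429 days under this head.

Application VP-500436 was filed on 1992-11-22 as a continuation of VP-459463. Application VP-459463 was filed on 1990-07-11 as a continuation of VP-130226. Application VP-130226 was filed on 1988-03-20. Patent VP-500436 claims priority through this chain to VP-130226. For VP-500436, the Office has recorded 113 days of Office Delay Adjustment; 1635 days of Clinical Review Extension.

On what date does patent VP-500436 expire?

June 9, 2008

Earliest priority filing: 20 March 1988.
Base term: 20 March 1988 + 16 years → 20 March 2004.
Office Delay Adjustment: +113 days → 11 July 2004.
Clinical Review Extension: 1635 days claimed exceeds the 1429-day cap, so +1429 days → 9 June 2008.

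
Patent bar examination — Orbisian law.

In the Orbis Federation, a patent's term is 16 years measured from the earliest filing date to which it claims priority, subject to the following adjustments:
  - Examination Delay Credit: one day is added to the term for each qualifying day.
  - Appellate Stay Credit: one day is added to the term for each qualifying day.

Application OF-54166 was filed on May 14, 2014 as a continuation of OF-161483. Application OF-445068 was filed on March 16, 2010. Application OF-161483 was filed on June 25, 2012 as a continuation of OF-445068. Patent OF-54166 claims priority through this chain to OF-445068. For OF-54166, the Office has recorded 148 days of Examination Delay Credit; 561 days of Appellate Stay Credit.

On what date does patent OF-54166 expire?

Earliest priority filing: 16 March 2010.
Base term: 16 March 2010 + 16 years → 16 March 2026.
Examination Delay Credit: +148 days → 11 August 2026.
Appellate Stay Credit: +561 days → 23 February 2028.

February 23, 2028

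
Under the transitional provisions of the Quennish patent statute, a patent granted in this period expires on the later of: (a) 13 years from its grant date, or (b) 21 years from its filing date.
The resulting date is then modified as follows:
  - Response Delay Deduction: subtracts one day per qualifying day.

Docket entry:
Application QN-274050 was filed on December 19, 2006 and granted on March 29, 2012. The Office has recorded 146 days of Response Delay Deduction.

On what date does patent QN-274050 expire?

July 26, 2027

(a) grant + 13 years → 29 March 2025.
(b) filing + 21 years → 19 December 2027.
Later of the two: 19 December 2027.
Response Delay Deduction: −146 days → 26 July 2027.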